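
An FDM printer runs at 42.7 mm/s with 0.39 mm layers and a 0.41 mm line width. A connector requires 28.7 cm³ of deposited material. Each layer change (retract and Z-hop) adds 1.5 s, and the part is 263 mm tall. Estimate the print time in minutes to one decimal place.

Line area = 0.39 × 0.41, so 0.1599 mm².
Total extruded path = 28700/0.1599 = 179487.2 mm.
Print-move time = 179487.2 / 42.7, so 4203.4 s.
Layers = ⌈263/0.39⌉ = 675.
Non-print overhead: 675 × 1.5 → 1012.5 s.
Total = 4203.4 + 1012.5 = 5215.9 s = 86.9 minutes.

86.9 minutes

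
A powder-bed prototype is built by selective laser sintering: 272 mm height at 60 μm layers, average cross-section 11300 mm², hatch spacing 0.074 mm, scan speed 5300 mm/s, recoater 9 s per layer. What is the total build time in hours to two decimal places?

47.62 hours

Layers = ⌈272/0.06⌉ = 4534.
Hatch length per layer = 11300 / 0.074 = 152702.7 mm.
Per-layer scan time: 152702.7 / 5300 → 28.8118 s.
Per-layer time = 28.8118 + 9, so 37.8118 s.
Total: 4534 × 37.8118 s = 171438.7012 s → 47.62 hours.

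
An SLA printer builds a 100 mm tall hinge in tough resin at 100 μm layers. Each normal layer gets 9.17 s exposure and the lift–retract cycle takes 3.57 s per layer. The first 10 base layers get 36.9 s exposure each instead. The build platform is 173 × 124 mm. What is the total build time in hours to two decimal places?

3.62 hours

Number of layers: 100 / 0.1 → 1000 (rounded up).
Burn-in layers: 10 × (36.9 + 3.57) → 404.7 s.
Remaining layers = 990 × (9.17 + 3.57), so 12612.6 s.
Total = 404.7 + 12612.6 = 13017.3 s = 3.62 hours.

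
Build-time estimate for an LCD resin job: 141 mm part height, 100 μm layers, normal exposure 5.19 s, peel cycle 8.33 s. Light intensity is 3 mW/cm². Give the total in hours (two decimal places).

5.30 hours

Layer count = ceil(141 / 0.1) = 1410.
Each layer takes = 5.19 + 8.33 = 13.52 s.
Total = 1410 × 13.52 = 19063.2 s = 5.30 hours.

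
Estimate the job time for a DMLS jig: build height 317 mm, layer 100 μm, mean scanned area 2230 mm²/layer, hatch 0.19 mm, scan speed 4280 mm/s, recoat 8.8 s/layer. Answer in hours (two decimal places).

Number of layers: 317 / 0.1 → 3170 (rounded up).
Scan path per layer: 2230 / 0.19 → 11736.8 mm.
Laser time per layer = 11736.8 / 4280 = 2.7422 s.
Time per layer: 2.7422 + 8.8 → 11.5422 s.
Total: 3170 × 11.5422 s = 36588.774 s → 10.16 hours.

10.16 hours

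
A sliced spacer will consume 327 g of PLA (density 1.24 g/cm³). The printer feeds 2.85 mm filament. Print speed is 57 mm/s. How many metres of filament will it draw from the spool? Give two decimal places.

41.34 m

Extruded volume: 327/1.24 = 263.7097 cm³ (263709.7 mm³).
A = π r² = π × 1.425² = 6.3794 mm².
L = V/A = 263709.7/6.3794 = 41337.7 mm → 41.34 m.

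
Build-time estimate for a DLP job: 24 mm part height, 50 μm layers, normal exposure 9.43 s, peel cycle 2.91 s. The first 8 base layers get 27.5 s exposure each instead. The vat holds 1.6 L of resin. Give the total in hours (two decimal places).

Number of layers: 24 / 0.05 → 480 (rounded up).
Burn-in layers = 8 × (27.5 + 2.91), so 243.28 s.
Remaining layers = 472 × (9.43 + 2.91) = 5824.48 s.
Total = 243.28 + 5824.48 = 6067.76 s = 1.69 hours.

1.69 hours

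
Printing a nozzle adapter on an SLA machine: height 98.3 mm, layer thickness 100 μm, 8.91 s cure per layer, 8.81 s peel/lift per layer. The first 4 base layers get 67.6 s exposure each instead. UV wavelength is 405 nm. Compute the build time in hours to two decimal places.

4.90 hours

Number of layers: 98.3 / 0.1 → 983 (rounded up).
Base layers: 4 × (67.6 + 8.81) → 305.64 s.
Remaining layers = 979 × (8.91 + 8.81), so 17347.88 s.
Total = 305.64 + 17347.88 = 17653.52 s = 4.90 hours.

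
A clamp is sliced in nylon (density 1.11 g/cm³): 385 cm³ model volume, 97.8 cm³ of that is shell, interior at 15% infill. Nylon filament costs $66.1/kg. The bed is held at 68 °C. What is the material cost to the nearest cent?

Volume inside the shell = 385 − 97.8, so 287.2 cm³.
Infill deposited = 0.15 × 287.2 = 43.08 cm³.
Deposited volume: 97.8 + 43.08 → 140.88 cm³.
Mass = 140.88 × 1.11, so 156.3768 g.
Cost = 156.3768 g / 1000 × $66.1/kg = $10.34.

$10.34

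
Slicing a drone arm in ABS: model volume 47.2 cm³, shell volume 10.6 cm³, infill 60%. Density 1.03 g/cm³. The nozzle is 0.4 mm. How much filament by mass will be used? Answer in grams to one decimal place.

33.5 g

Infill region = 47.2 − 10.6, so 36.6 cm³.
Deposited infill = 0.60 × 36.6, so 21.96 cm³.
Deposited volume: 10.6 + 21.96 → 32.56 cm³.
Mass = 32.56 × 1.03, so 33.5368 g.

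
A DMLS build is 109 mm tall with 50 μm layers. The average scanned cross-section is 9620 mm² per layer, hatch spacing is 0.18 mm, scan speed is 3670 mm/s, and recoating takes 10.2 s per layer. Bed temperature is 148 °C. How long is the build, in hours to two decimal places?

Layers = ⌈109/0.05⌉ = 2180.
Scan path per layer = 9620 / 0.18, so 53444.4 mm.
Per-layer scan time = 53444.4 / 3670 = 14.5625 s.
Time per layer = 14.5625 + 10.2, so 24.7625 s.
Total: 2180 × 24.7625 s = 53982.25 s → 15.00 hours.

15.00 hours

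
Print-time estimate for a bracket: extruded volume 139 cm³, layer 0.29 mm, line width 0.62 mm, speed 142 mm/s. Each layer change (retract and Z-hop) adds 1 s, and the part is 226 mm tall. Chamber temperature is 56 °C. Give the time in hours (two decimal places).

Line area = 0.29 × 0.62, so 0.1798 mm².
Toolpath length = 139 cm³ / 0.1798 mm² = 139000 / 0.1798 = 773081.2 mm.
Extrusion time = 773081.2 / 142 = 5444.2 s.
Layers = ⌈226/0.29⌉ = 780.
Non-print overhead = 780 × 1 = 780 s.
Altogether 5444.2 + 780 = 6224.2 s, i.e. 1.73 hours.

1.73 hours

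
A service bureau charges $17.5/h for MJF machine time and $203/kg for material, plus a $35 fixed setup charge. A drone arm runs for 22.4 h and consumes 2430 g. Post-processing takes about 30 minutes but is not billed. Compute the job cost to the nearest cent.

$920.29

Machine-time cost = 17.5 × 22.4, so $392.00.
Feedstock cost: 203 × 2430/1000 → $493.29.
Adding setup: 392.00 + 493.29 + 35 → $920.29.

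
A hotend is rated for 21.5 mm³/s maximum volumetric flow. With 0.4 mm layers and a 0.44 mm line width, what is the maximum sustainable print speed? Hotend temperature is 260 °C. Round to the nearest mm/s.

A = 0.4 × 0.44 = 0.176 mm².
v_max = Q/A = 21.5/0.176 = 122.16 mm/s → 122 mm/s.

122 mm/s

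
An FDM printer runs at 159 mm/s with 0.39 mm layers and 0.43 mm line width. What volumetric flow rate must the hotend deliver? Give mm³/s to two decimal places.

26.66

Bead cross-section = 0.39 × 0.43 = 0.1677 mm².
Volumetric flow = 159 × 0.1677 = 26.66 mm³/s.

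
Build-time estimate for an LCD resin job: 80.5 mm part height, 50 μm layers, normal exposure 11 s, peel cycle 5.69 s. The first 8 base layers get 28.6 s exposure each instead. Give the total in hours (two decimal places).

Layers = ⌈80.5/0.05⌉ = 1610.
Burn-in layers: 8 × (28.6 + 5.69) → 274.32 s.
Remaining layers: 1602 × (11 + 5.69) → 26737.38 s.
Sum: 274.32 + 26737.38 = 27011.7 s → 7.50 hours.

7.50 hours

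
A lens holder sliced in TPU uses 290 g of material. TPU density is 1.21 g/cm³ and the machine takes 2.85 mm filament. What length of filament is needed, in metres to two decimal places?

37.57 m

Extruded volume: 290/1.21 = 239.6694 cm³ (239669.4 mm³).
Cross-section of 2.85 mm filament: π·(2.85/2)² = 6.3794 mm².
L = V/A = 239669.4/6.3794 = 37569.27 mm → 37.57 m.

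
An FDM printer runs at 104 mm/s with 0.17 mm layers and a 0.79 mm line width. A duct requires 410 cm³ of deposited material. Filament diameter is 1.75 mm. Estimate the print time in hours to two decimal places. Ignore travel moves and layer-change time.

8.15 hours

Bead cross-section = 0.17 × 0.79, so 0.1343 mm².
Path length: 410000 mm³ / 0.1343 mm² → 3052866.7 mm.
Print-move time: 3052866.7 / 104 → 29354.5 s.
In the requested units: 29354.5 s = 8.15 hours.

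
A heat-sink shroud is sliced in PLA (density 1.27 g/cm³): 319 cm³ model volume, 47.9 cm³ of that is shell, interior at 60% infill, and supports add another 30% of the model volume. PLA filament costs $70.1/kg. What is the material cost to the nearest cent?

$27.27

Infill region: 319 − 47.9 → 271.1 cm³.
Infill deposited: 0.60 × 271.1 → 162.66 cm³.
Support = 0.30 × 319, so 95.7 cm³.
Total printed volume = 47.9 + 162.66 + 95.7 = 306.26 cm³.
Mass = 306.26 × 1.27 = 388.9502 g.
Cost = 388.9502 g / 1000 × $70.1/kg = $27.27.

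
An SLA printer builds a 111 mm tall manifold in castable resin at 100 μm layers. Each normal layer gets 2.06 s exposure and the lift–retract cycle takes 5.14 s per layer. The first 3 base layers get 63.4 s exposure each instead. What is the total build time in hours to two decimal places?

2.27 hours

Number of layers: 111 / 0.1 → 1110 (rounded up).
Base layers = 3 × (63.4 + 5.14) = 205.62 s.
Regular layers: 1107 × (2.06 + 5.14) → 7970.4 s.
Total = 205.62 + 7970.4 = 8176.02 s = 2.27 hours.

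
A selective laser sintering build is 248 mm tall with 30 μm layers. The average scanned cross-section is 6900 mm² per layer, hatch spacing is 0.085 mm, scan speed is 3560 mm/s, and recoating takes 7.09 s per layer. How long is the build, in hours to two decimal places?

Number of layers: 248 / 0.03 → 8267 (rounded up).
Scan path per layer: 6900 / 0.085 → 81176.5 mm.
Per-layer scan time = 81176.5 / 3560 = 22.8024 s.
Layer cycle: 22.8024 + 7.09 → 29.8924 s.
Build time = 8267 × 29.8924 = 247120.4708 s = 68.64 hours.

68.64 hours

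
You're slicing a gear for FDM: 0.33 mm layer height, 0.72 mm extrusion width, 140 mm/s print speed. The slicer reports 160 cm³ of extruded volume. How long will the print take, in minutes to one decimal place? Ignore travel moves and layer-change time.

80.2 minutes

Line area = 0.33 × 0.72, so 0.2376 mm².
Path length: 160000 mm³ / 0.2376 mm² → 673400.7 mm.
Time extruding = 673400.7 / 140 = 4810 s.
That's 4810 s → 80.2 minutes.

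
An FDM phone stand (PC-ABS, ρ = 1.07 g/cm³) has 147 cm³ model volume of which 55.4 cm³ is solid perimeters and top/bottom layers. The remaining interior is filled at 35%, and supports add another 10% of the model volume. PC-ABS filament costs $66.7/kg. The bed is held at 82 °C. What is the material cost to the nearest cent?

$7.29

Volume inside the shell: 147 − 55.4 → 91.6 cm³.
Infill volume: 0.35 × 91.6 → 32.06 cm³.
Support = 0.10 × 147, so 14.7 cm³.
Deposited volume = 55.4 + 32.06 + 14.7, so 102.16 cm³.
Mass: 102.16 × 1.07 → 109.3112 g.
Cost = 109.3112 g / 1000 × $66.7/kg = $7.29.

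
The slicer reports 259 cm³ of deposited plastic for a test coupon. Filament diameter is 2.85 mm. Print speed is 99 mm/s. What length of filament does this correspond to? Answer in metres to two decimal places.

40.60 m

Cross-section of 2.85 mm filament: π·(2.85/2)² = 6.3794 mm².
L = 259000 mm³ / 6.3794 mm² = 40599.43 mm, i.e. 40.60 m.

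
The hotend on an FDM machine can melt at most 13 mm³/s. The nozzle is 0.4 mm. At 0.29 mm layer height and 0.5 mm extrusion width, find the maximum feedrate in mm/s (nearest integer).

Bead cross-section = 0.29 × 0.5, so 0.145 mm².
Max speed = 13 / 0.145 = 89.66 ≈ 90 mm/s.

90 mm/s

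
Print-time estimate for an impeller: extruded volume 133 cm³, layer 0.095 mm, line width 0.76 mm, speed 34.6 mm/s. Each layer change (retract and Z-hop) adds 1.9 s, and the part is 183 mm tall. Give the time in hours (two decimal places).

15.81 hours

Line area = 0.095 × 0.76, so 0.0722 mm².
Path length: 133000 mm³ / 0.0722 mm² → 1842105.3 mm.
Print-move time = 1842105.3 / 34.6, so 53240 s.
Number of layers: 183 / 0.095 → 1927 (rounded up).
Z-hop total: 1927 × 1.9 → 3661.3 s.
Total = 53240 + 3661.3 = 56901.3 s = 15.81 hours.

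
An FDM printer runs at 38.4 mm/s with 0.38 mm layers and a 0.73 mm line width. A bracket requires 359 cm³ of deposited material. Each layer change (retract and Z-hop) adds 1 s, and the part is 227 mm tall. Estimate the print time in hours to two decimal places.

Bead cross-section: 0.38 × 0.73 → 0.2774 mm².
Path length: 359000 mm³ / 0.2774 mm² → 1294160.1 mm.
Print-move time = 1294160.1 / 38.4 = 33702.1 s.
Layers = ⌈227/0.38⌉ = 598.
Layer-change overhead: 598 × 1 → 598 s.
Altogether 33702.1 + 598 = 34300.1 s, i.e. 9.53 hours.

9.53 hours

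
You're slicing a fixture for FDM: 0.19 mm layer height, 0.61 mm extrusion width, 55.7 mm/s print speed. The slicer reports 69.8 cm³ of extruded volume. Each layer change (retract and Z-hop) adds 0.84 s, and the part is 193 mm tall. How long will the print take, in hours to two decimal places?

3.24 hours

Line area = 0.19 × 0.61, so 0.1159 mm².
Path length: 69800 mm³ / 0.1159 mm² → 602243.3 mm.
Time extruding = 602243.3 / 55.7 = 10812.3 s.
Number of layers: 193 / 0.19 → 1016 (rounded up).
Z-hop total = 1016 × 0.84 = 853.44 s.
Altogether 10812.3 + 853.44 = 11665.74 s, i.e. 3.24 hours.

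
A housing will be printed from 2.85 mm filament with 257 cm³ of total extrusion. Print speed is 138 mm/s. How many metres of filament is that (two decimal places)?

40.29 m

Filament cross-section = π × (2.85/2)² = 6.3794 mm².
L = 257000 mm³ / 6.3794 mm² = 40285.92 mm, i.e. 40.29 m.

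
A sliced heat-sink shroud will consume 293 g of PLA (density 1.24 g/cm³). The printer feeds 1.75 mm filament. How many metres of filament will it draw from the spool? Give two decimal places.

98.24 m

Extruded volume: 293/1.24 = 236.2903 cm³ (236290.3 mm³).
Filament cross-section = π × (1.75/2)² = 2.4053 mm².
Length = 236290.3 / 2.4053 = 98237.35 mm = 98.24 m.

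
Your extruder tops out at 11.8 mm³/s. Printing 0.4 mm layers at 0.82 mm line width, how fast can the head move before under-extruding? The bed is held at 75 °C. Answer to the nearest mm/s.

A = 0.4 × 0.82 = 0.328 mm².
v_max = Q/A = 11.8/0.328 = 35.98 mm/s → 36 mm/s.

36 mm/s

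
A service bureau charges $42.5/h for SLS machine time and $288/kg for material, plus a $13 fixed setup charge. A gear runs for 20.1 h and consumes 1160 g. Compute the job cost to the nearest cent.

$1201.33

Machine cost: 42.5 × 20.1 → $854.25.
Material cost = 288 × 1160/1000 = $334.08.
Total = 854.25 + 334.08 + 13 = $1201.33.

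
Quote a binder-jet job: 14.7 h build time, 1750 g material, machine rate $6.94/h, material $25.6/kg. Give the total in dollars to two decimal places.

$146.82

Machine cost = 6.94 × 14.7 = $102.018.
Material charge: 25.6 × 1750/1000 → $44.80.
Job cost: 102.018 + 44.80 = 146.818 ≈ $146.82.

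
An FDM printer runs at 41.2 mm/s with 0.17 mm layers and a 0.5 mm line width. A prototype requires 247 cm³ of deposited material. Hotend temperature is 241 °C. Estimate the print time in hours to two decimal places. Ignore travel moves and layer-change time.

Extrusion cross-section = 0.17 × 0.5 = 0.085 mm².
Toolpath length = 247 cm³ / 0.085 mm² = 247000 / 0.085 = 2905882.4 mm.
Extrusion time: 2905882.4 / 41.2 → 70531.1 s.
In the requested units: 70531.1 s = 19.59 hours.

19.59 hours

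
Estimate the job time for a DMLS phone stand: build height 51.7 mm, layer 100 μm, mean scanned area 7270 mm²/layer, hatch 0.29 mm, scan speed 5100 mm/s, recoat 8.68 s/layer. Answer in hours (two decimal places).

1.95 hours

Number of layers: 51.7 / 0.1 → 517 (rounded up).
Per-layer scan distance = 7270 / 0.29 = 25069 mm.
Per-layer scan time = 25069 / 5100, so 4.9155 s.
Per-layer time = 4.9155 + 8.68 = 13.5955 s.
Total: 517 × 13.5955 s = 7028.8735 s → 1.95 hours.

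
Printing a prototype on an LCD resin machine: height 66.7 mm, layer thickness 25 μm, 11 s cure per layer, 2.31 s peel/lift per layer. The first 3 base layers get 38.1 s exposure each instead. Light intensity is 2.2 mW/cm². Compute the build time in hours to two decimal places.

Number of layers: 66.7 / 0.025 → 2668 (rounded up).
Base layers: 3 × (38.1 + 2.31) → 121.23 s.
Remaining layers: 2665 × (11 + 2.31) → 35471.15 s.
Total = 121.23 + 35471.15 = 35592.38 s = 9.89 hours.

9.89 hours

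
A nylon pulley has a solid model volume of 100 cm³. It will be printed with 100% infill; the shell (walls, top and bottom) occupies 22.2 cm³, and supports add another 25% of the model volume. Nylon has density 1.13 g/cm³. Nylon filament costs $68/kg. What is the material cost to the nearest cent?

$9.61

Volume inside the shell = 100 − 22.2 = 77.8 cm³.
Infill volume: 1.00 × 77.8 → 77.8 cm³.
Support = 0.25 × 100 = 25 cm³.
Total extruded = 22.2 + 77.8 + 25 = 125 cm³.
Mass = 125 × 1.13, so 141.25 g.
Cost = 141.25 g / 1000 × $68/kg = $9.61.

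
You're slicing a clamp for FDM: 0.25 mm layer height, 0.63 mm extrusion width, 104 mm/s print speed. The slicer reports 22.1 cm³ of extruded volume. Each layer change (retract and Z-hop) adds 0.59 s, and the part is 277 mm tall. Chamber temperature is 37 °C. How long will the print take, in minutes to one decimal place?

33.4 minutes

Bead cross-section: 0.25 × 0.63 → 0.1575 mm².
Toolpath length = 22.1 cm³ / 0.1575 mm² = 22100 / 0.1575 = 140317.5 mm.
Extrusion time = 140317.5 / 104 = 1349.2 s.
Number of layers: 277 / 0.25 → 1108 (rounded up).
Z-hop total: 1108 × 0.59 → 653.72 s.
Altogether 1349.2 + 653.72 = 2002.92 s, i.e. 33.4 minutes.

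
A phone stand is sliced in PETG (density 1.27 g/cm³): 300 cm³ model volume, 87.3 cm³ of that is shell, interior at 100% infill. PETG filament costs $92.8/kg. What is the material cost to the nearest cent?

$35.36

Volume inside the shell = 300 − 87.3, so 212.7 cm³.
Infill deposited = 1.00 × 212.7, so 212.7 cm³.
Total printed volume = 87.3 + 212.7 = 300 cm³.
Mass = 300 × 1.27 = 381 g.
Cost = 381 g / 1000 × $92.8/kg = $35.36.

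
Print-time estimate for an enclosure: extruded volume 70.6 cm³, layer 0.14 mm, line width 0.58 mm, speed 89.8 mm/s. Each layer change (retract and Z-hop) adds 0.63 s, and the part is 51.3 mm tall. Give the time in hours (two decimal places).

2.75 hours

Bead cross-section: 0.14 × 0.58 → 0.0812 mm².
Path length: 70600 mm³ / 0.0812 mm² → 869458.1 mm.
Extrusion time: 869458.1 / 89.8 → 9682.2 s.
Number of layers: 51.3 / 0.14 → 367 (rounded up).
Z-hop total = 367 × 0.63, so 231.21 s.
Total = 9682.2 + 231.21 = 9913.41 s = 2.75 hours.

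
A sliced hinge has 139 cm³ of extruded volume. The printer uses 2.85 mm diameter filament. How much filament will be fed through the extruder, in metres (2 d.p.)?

A = π r² = π × 1.425² = 6.3794 mm².
Length = 139 cm³ / 6.3794 mm² = 139000 / 6.3794 = 21788.88 mm = 21.79 m.

21.79 m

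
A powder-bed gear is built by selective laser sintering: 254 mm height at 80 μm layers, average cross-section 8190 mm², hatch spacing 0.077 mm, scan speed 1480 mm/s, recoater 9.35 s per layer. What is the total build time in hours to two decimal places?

71.63 hours

Layers = ⌈254/0.08⌉ = 3175.
Per-layer scan distance = 8190 / 0.077, so 106363.6 mm.
Scan time per layer: 106363.6 / 1480 → 71.8673 s.
Time per layer = 71.8673 + 9.35, so 81.2173 s.
3175 layers × 81.2173 s/layer = 257864.9275 s, i.e. 71.63 hours.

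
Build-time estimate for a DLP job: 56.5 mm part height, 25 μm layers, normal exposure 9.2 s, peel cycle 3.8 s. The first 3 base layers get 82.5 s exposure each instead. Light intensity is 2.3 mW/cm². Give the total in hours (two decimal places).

Number of layers: 56.5 / 0.025 → 2260 (rounded up).
Burn-in layers = 3 × (82.5 + 3.8) = 258.9 s.
Remaining layers = 2257 × (9.2 + 3.8) = 29341 s.
Sum: 258.9 + 29341 = 29599.9 s → 8.22 hours.

8.22 hours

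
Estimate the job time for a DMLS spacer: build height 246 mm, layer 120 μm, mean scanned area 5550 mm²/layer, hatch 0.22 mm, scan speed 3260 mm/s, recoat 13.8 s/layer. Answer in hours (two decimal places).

Number of layers: 246 / 0.12 → 2050 (rounded up).
Scan path per layer = 5550 / 0.22, so 25227.3 mm.
Per-layer scan time = 25227.3 / 3260 = 7.7384 s.
Per-layer time = 7.7384 + 13.8, so 21.5384 s.
Build time = 2050 × 21.5384 = 44153.72 s = 12.26 hours.

12.26 hours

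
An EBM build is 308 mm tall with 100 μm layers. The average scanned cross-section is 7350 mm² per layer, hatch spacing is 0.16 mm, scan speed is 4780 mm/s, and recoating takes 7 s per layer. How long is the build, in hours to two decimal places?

14.21 hours

Layers = ⌈308/0.1⌉ = 3080.
Per-layer scan distance = 7350 / 0.16 = 45937.5 mm.
Scan time per layer: 45937.5 / 4780 → 9.6104 s.
Time per layer = 9.6104 + 7, so 16.6104 s.
Build time = 3080 × 16.6104 = 51160.032 s = 14.21 hours.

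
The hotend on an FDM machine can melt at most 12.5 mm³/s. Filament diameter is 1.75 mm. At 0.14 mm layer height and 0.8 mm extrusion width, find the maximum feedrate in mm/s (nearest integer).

Bead cross-section = 0.14 × 0.8 = 0.112 mm².
Max speed = 12.5 / 0.112 = 111.61 ≈ 112 mm/s.

112 mm/s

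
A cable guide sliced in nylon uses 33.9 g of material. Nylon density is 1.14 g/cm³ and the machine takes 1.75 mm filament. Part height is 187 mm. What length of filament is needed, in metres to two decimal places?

12.36 m

Extruded volume: 33.9/1.14 = 29.7368 cm³ (29736.8 mm³).
A = π r² = π × 0.875² = 2.4053 mm².
Length = 29736.8 / 2.4053 = 12363.03 mm = 12.36 m.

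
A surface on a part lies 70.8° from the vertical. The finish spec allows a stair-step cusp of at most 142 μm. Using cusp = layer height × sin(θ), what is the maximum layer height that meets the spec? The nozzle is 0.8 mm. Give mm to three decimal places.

0.150 mm

t = h_c / sin θ = 0.142 / 0.9444 = 0.150 mm.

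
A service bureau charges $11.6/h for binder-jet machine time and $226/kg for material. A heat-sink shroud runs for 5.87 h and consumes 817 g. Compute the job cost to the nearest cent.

$252.73

Machine-time cost = 11.6 × 5.87 = $68.092.
Material cost = 226 × 817/1000, so $184.642.
Job cost: 68.092 + 184.642 = 252.734 ≈ $252.73.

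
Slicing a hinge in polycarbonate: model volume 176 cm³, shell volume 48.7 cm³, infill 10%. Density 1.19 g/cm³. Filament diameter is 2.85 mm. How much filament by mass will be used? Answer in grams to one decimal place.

73.1 g

Infill region = 176 − 48.7 = 127.3 cm³.
Infill deposited = 0.10 × 127.3 = 12.73 cm³.
Deposited volume: 48.7 + 12.73 → 61.43 cm³.
Mass = 61.43 × 1.19, so 73.1017 g.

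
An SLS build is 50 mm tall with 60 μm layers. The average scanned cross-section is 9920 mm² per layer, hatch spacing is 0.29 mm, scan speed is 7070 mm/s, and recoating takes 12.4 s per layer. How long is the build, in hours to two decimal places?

Number of layers: 50 / 0.06 → 834 (rounded up).
Hatch length per layer = 9920 / 0.29, so 34206.9 mm.
Per-layer scan time: 34206.9 / 7070 → 4.8383 s.
Time per layer = 4.8383 + 12.4 = 17.2383 s.
834 layers × 17.2383 s/layer = 14376.7422 s, i.e. 3.99 hours.

3.99 hours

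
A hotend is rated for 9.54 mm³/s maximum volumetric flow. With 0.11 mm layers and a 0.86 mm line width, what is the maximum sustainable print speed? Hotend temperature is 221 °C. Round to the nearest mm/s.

101 mm/s

A = 0.11 × 0.86, so 0.0946 mm².
Max speed = 9.54 / 0.0946 = 100.85 ≈ 101 mm/s.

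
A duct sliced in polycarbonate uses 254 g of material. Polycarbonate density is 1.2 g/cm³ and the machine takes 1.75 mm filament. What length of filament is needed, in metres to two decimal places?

88.00 m

Volume = 254 g / 1.2 g·cm⁻³ = 211.6667 cm³ = 211666.7 mm³.
Filament cross-section = π × (1.75/2)² = 2.4053 mm².
Length = 211666.7 / 2.4053 = 88000.12 mm = 88.00 m.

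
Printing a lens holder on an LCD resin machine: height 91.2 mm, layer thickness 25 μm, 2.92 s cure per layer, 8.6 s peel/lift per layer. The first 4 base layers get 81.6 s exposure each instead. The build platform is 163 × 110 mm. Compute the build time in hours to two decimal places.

Layers = ⌈91.2/0.025⌉ = 3648.
Bottom layers: 4 × (81.6 + 8.6) → 360.8 s.
Regular layers = 3644 × (2.92 + 8.6) = 41978.88 s.
Sum: 360.8 + 41978.88 = 42339.68 s → 11.76 hours.

11.76 hours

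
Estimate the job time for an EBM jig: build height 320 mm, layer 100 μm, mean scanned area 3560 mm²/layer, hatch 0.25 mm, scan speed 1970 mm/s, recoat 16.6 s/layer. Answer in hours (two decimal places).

Layers = ⌈320/0.1⌉ = 3200.
Per-layer scan distance = 3560 / 0.25 = 14240 mm.
Beam time per layer = 14240 / 1970, so 7.2284 s.
Per-layer time = 7.2284 + 16.6 = 23.8284 s.
Build time = 3200 × 23.8284 = 76250.88 s = 21.18 hours.

21.18 hours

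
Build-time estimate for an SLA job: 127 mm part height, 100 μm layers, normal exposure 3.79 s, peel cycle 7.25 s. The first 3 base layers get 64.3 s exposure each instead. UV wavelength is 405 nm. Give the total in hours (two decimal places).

Layers = ⌈127/0.1⌉ = 1270.
Base layers = 3 × (64.3 + 7.25), so 214.65 s.
Regular layers: 1267 × (3.79 + 7.25) → 13987.68 s.
Total = 214.65 + 13987.68 = 14202.33 s = 3.95 hours.

3.95 hours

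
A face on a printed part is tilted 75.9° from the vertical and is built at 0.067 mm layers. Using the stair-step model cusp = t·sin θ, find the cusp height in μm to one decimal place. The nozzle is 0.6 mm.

Cusp = layer height × sin(75.9°) = 0.067 × 0.9699 = 0.064983 mm = 65.0 μm.

65.0 μm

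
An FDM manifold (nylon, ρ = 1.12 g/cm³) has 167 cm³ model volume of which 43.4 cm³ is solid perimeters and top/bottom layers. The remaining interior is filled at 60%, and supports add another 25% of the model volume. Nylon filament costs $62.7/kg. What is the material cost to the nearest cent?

Volume inside the shell = 167 − 43.4, so 123.6 cm³.
Deposited infill = 0.60 × 123.6 = 74.16 cm³.
Support = 0.25 × 167, so 41.75 cm³.
Total extruded = 43.4 + 74.16 + 41.75, so 159.31 cm³.
Mass = 159.31 × 1.12 = 178.4272 g.
Cost = 178.4272 g / 1000 × $62.7/kg = $11.19.

$11.19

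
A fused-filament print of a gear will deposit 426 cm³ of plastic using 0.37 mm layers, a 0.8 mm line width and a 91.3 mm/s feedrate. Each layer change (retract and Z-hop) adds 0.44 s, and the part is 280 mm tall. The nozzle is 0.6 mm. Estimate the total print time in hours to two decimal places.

4.47 hours

Line area: 0.37 × 0.8 → 0.296 mm².
Path length: 426000 mm³ / 0.296 mm² → 1439189.2 mm.
Time extruding = 1439189.2 / 91.3 = 15763.3 s.
Layers = ⌈280/0.37⌉ = 757.
Non-print overhead = 757 × 0.44 = 333.08 s.
Altogether 15763.3 + 333.08 = 16096.38 s, i.e. 4.47 hours.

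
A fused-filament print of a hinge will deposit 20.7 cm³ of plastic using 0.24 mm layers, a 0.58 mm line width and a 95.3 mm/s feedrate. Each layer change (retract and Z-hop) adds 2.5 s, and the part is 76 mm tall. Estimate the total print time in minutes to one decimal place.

39.2 minutes

Extrusion cross-section = 0.24 × 0.58 = 0.1392 mm².
Toolpath length = 20.7 cm³ / 0.1392 mm² = 20700 / 0.1392 = 148706.9 mm.
Print-move time = 148706.9 / 95.3 = 1560.4 s.
Number of layers: 76 / 0.24 → 317 (rounded up).
Non-print overhead = 317 × 2.5 = 792.5 s.
Total = 1560.4 + 792.5 = 2352.9 s = 39.2 minutes.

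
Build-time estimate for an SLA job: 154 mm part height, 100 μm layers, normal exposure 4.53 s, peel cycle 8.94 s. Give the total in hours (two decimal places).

Number of layers: 154 / 0.1 → 1540 (rounded up).
Per-layer time: 4.53 + 8.94 → 13.47 s.
Total = 1540 × 13.47 = 20743.8 s = 5.76 hours.

5.76 hours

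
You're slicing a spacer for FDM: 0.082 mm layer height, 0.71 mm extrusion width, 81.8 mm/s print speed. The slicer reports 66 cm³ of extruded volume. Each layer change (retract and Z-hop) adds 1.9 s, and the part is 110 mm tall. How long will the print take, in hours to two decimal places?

Bead cross-section = 0.082 × 0.71, so 0.05822 mm².
Total extruded path = 66000/0.05822 = 1133631.1 mm.
Print-move time = 1133631.1 / 81.8 = 13858.6 s.
Layers = ⌈110/0.082⌉ = 1342.
Non-print overhead = 1342 × 1.9 = 2549.8 s.
Altogether 13858.6 + 2549.8 = 16408.4 s, i.e. 4.56 hours.

4.56 hours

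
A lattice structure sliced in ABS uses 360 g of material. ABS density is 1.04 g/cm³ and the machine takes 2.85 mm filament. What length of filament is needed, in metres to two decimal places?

54.26 m

Volume = 360 g / 1.04 g·cm⁻³ = 346.1538 cm³ = 346153.8 mm³.
Cross-section of 2.85 mm filament: π·(2.85/2)² = 6.3794 mm².
L = V/A = 346153.8/6.3794 = 54261.18 mm → 54.26 m.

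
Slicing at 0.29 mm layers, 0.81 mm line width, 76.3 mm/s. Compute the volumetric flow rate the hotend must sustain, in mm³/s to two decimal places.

Extrusion cross-section: 0.29 × 0.81 → 0.2349 mm².
Q = v·A = 76.3 × 0.2349 = 17.92 mm³/s.

17.92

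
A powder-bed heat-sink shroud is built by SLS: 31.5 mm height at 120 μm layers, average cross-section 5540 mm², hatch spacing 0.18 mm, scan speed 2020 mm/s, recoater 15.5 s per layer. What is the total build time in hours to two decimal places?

Layer count = ceil(31.5 / 0.12) = 263.
Scan path per layer: 5540 / 0.18 → 30777.8 mm.
Laser time per layer: 30777.8 / 2020 → 15.2365 s.
Layer cycle = 15.2365 + 15.5, so 30.7365 s.
263 layers × 30.7365 s/layer = 8083.6995 s, i.e. 2.25 hours.

2.25 hours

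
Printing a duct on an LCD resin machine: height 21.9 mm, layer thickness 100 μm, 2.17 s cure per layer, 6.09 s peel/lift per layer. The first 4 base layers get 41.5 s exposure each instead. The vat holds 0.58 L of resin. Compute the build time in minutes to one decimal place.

Layers = ⌈21.9/0.1⌉ = 219.
Bottom layers: 4 × (41.5 + 6.09) → 190.36 s.
Regular layers: 215 × (2.17 + 6.09) → 1775.9 s.
Sum: 190.36 + 1775.9 = 1966.26 s → 32.8 minutes.

32.8 minutes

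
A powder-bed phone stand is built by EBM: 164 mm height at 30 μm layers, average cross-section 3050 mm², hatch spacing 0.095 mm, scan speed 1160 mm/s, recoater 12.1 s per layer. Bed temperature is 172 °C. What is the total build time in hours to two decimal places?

Layer count = ceil(164 / 0.03) = 5467.
Hatch length per layer = 3050 / 0.095, so 32105.3 mm.
Beam time per layer: 32105.3 / 1160 → 27.677 s.
Layer cycle = 27.677 + 12.1, so 39.777 s.
5467 layers × 39.777 s/layer = 217460.859 s, i.e. 60.41 hours.

60.41 hours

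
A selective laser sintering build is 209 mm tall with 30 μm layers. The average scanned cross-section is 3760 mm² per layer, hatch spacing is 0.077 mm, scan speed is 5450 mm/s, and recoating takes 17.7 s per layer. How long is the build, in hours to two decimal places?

51.59 hours

Number of layers: 209 / 0.03 → 6967 (rounded up).
Scan path per layer: 3760 / 0.077 → 48831.2 mm.
Per-layer scan time = 48831.2 / 5450, so 8.9599 s.
Time per layer = 8.9599 + 17.7, so 26.6599 s.
Build time = 6967 × 26.6599 = 185739.5233 s = 51.59 hours.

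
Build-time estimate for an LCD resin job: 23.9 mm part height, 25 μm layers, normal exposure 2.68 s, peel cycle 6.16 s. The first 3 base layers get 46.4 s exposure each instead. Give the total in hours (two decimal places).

2.38 hours

Layers = ⌈23.9/0.025⌉ = 956.
Base layers = 3 × (46.4 + 6.16) = 157.68 s.
Remaining layers = 953 × (2.68 + 6.16) = 8424.52 s.
Sum: 157.68 + 8424.52 = 8582.2 s → 2.38 hours.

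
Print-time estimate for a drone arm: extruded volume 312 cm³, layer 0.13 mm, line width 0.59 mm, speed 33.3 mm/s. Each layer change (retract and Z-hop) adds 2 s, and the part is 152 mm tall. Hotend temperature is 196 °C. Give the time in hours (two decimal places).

Extrusion cross-section = 0.13 × 0.59 = 0.0767 mm².
Total extruded path = 312000/0.0767 = 4067796.6 mm.
Print-move time: 4067796.6 / 33.3 → 122156.1 s.
Layer count = ceil(152 / 0.13) = 1170.
Layer-change overhead: 1170 × 2 → 2340 s.
Altogether 122156.1 + 2340 = 124496.1 s, i.e. 34.58 hours.

34.58 hours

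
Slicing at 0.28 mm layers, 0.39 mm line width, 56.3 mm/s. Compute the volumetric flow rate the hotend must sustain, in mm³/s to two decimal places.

6.15

Bead cross-section = 0.28 × 0.39 = 0.1092 mm².
Q = v·A = 56.3 × 0.1092 = 6.15 mm³/s.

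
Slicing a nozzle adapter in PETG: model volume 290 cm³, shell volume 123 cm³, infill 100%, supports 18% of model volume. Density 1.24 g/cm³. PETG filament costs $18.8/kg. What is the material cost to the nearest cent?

Interior volume = 290 − 123, so 167 cm³.
Infill volume: 1.00 × 167 → 167 cm³.
Support = 0.18 × 290 = 52.2 cm³.
Deposited volume = 123 + 167 + 52.2 = 342.2 cm³.
Mass = 342.2 × 1.24 = 424.328 g.
Cost = 424.328 g / 1000 × $18.8/kg = $7.98.

$7.98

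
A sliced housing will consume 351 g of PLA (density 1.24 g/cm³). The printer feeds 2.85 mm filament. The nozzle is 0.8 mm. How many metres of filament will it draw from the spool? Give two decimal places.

44.37 m

Extruded volume: 351/1.24 = 283.0645 cm³ (283064.5 mm³).
A = π r² = π × 1.425² = 6.3794 mm².
Length = 283064.5 / 6.3794 = 44371.65 mm = 44.37 m.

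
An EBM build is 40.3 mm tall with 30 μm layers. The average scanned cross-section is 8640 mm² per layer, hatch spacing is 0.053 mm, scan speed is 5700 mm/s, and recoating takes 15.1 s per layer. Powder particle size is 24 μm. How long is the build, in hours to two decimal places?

Layer count = ceil(40.3 / 0.03) = 1344.
Per-layer scan distance = 8640 / 0.053, so 163018.9 mm.
Scan time per layer: 163018.9 / 5700 → 28.5998 s.
Time per layer = 28.5998 + 15.1, so 43.6998 s.
Total: 1344 × 43.6998 s = 58732.5312 s → 16.31 hours.

16.31 hours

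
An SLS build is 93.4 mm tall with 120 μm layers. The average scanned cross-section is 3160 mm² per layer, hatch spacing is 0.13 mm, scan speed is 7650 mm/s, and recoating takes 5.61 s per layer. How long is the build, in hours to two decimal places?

1.90 hours

Layer count = ceil(93.4 / 0.12) = 779.
Per-layer scan distance = 3160 / 0.13, so 24307.7 mm.
Per-layer scan time: 24307.7 / 7650 → 3.1775 s.
Per-layer time = 3.1775 + 5.61 = 8.7875 s.
Build time = 779 × 8.7875 = 6845.4625 s = 1.90 hours.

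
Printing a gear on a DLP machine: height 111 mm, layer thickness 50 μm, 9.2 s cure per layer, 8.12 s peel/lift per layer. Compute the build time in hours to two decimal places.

10.68 hours

Number of layers: 111 / 0.05 → 2220 (rounded up).
Cycle time = 9.2 + 8.12, so 17.32 s.
Total = 2220 × 17.32 = 38450.4 s = 10.68 hours.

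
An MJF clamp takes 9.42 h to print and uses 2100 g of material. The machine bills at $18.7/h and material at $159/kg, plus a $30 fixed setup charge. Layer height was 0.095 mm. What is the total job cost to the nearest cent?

Machine cost = 18.7 × 9.42, so $176.154.
Material charge = 159 × 2100/1000 = $333.90.
Adding setup: 176.154 + 333.90 + 30 → 540.054 ≈ $540.05.

$540.05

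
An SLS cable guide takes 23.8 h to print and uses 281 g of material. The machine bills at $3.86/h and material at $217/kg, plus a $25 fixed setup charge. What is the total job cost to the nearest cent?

Machine cost = 3.86 × 23.8 = $91.868.
Feedstock cost = 217 × 281/1000, so $60.977.
Adding setup: 91.868 + 60.977 + 25 → 177.845 ≈ $177.85.

$177.85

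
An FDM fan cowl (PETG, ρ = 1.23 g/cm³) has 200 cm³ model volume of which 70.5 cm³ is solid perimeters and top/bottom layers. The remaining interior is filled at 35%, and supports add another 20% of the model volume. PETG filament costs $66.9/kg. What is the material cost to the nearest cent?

Interior volume = 200 − 70.5 = 129.5 cm³.
Infill volume = 0.35 × 129.5, so 45.325 cm³.
Support = 0.20 × 200, so 40 cm³.
Total extruded = 70.5 + 45.325 + 40, so 155.825 cm³.
Mass: 155.825 × 1.23 → 191.66475 g.
At $66.9/kg: 191.66475/1000 × 66.9 = $12.82.

$12.82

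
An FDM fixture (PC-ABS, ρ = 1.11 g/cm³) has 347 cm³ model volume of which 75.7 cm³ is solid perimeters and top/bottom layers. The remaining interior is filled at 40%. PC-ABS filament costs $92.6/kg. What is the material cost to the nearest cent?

$18.94

Infill region: 347 − 75.7 → 271.3 cm³.
Deposited infill = 0.40 × 271.3 = 108.52 cm³.
Total printed volume: 75.7 + 108.52 → 184.22 cm³.
Mass = 184.22 × 1.11 = 204.4842 g.
At $92.6/kg: 204.4842/1000 × 92.6 = $18.94.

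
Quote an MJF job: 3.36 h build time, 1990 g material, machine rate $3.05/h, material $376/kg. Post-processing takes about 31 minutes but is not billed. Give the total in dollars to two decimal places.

$758.49

Machine-time cost = 3.05 × 3.36 = $10.248.
Material charge = 376 × 1990/1000, so $748.24.
Total = 10.248 + 748.24 = 758.488 ≈ $758.49.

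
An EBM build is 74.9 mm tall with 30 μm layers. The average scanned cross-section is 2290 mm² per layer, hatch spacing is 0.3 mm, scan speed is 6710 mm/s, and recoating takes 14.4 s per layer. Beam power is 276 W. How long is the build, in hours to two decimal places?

10.78 hours

Layer count = ceil(74.9 / 0.03) = 2497.
Per-layer scan distance: 2290 / 0.3 → 7633.3 mm.
Beam time per layer = 7633.3 / 6710, so 1.1376 s.
Time per layer = 1.1376 + 14.4, so 15.5376 s.
Build time = 2497 × 15.5376 = 38797.3872 s = 10.78 hours.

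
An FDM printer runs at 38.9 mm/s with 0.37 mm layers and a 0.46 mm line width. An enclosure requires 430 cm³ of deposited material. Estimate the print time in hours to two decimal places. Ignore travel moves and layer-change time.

Extrusion cross-section = 0.37 × 0.46 = 0.1702 mm².
Toolpath length = 430 cm³ / 0.1702 mm² = 430000 / 0.1702 = 2526439.5 mm.
Time extruding: 2526439.5 / 38.9 → 64947 s.
Converting: 64947 s = 18.04 hours.

18.04 hours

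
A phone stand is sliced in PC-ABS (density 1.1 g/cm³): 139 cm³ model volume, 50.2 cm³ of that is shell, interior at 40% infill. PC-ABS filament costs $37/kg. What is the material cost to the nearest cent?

$3.49

Volume inside the shell: 139 − 50.2 → 88.8 cm³.
Deposited infill: 0.40 × 88.8 → 35.52 cm³.
Total extruded: 50.2 + 35.52 → 85.72 cm³.
Mass = 85.72 × 1.1, so 94.292 g.
Cost = 94.292 g / 1000 × $37/kg = $3.49.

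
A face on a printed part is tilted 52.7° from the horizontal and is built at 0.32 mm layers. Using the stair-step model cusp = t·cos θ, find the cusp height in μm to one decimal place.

h_c = t·cos θ = 0.32 × 0.6060 = 0.19392 mm (193.9 μm).

193.9 μm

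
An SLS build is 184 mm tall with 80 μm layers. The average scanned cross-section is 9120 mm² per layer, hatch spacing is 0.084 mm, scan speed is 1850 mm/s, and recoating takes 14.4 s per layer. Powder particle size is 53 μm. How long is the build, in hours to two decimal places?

46.69 hours

Layer count = ceil(184 / 0.08) = 2300.
Per-layer scan distance = 9120 / 0.084 = 108571.4 mm.
Scan time per layer: 108571.4 / 1850 → 58.6872 s.
Time per layer = 58.6872 + 14.4 = 73.0872 s.
Total: 2300 × 73.0872 s = 168100.56 s → 46.69 hours.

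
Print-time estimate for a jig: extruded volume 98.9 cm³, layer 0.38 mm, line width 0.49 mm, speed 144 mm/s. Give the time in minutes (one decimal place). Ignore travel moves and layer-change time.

Line area = 0.38 × 0.49, so 0.1862 mm².
Path length: 98900 mm³ / 0.1862 mm² → 531149.3 mm.
Print-move time = 531149.3 / 144, so 3688.5 s.
Converting: 3688.5 s = 61.5 minutes.

61.5 minutes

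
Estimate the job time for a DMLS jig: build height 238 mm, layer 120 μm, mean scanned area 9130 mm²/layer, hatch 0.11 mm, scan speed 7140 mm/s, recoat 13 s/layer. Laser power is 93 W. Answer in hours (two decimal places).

13.57 hours

Layers = ⌈238/0.12⌉ = 1984.
Scan path per layer: 9130 / 0.11 → 83000 mm.
Scan time per layer = 83000 / 7140, so 11.6246 s.
Per-layer time = 11.6246 + 13, so 24.6246 s.
Total: 1984 × 24.6246 s = 48855.2064 s → 13.57 hours.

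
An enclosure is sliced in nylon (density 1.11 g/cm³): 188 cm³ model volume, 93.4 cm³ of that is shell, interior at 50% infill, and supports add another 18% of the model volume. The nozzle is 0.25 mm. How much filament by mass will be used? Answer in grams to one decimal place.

193.7 g

Interior volume = 188 − 93.4 = 94.6 cm³.
Infill volume = 0.50 × 94.6 = 47.3 cm³.
Support = 0.18 × 188 = 33.84 cm³.
Total extruded = 93.4 + 47.3 + 33.84, so 174.54 cm³.
Mass = 174.54 × 1.11, so 193.7394 g.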